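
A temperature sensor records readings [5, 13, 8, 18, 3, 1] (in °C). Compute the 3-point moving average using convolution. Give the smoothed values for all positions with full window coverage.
3-point moving average kernel = [1, 1, 1]. Apply in 'valid' mode (full window coverage): avg[0] = (5 + 13 + 8) / 3 = 8.67; avg[1] = (13 + 8 + 18) / 3 = 13.0; avg[2] = (8 + 18 + 3) / 3 = 9.67; avg[3] = (18 + 3 + 1) / 3 = 7.33. Smoothed values: [8.67, 13.0, 9.67, 7.33]

[8.67, 13.0, 9.67, 7.33]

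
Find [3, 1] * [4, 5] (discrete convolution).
y[0] = 3×4 = 12; y[1] = 3×5 + 1×4 = 19; y[2] = 1×5 = 5

[12, 19, 5]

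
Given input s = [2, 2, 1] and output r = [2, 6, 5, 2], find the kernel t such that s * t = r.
Output length 4 = len(s) + len(t) - 1 ⇒ len(t) = 2. Solve t forward using t[k] = (r[k] - Σ_{i≥1} s[i]·t[k-i]) / s[0]: t[0] = r[0] / s[0] = 2 / 2 = 1; t[1] = (r[1] - 2×1) / s[0] = (6 - 2×1) / 2 = 2. So t = [1, 2]. Forward-check [2, 2, 1] * [1, 2]: r[0] = 2×1 = 2; r[1] = 2×2 + 2×1 = 6; r[2] = 2×2 + 1×1 = 5; r[3] = 1×2 = 2 → [2, 6, 5, 2] ✓

[1, 2]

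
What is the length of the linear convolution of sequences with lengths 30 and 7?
Linear/full convolution length: m + n - 1 = 30 + 7 - 1 = 36

36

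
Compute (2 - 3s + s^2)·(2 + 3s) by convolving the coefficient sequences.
Ascending coefficients: a = [2, -3, 1], b = [2, 3]. c[0] = 2×2 = 4; c[1] = 2×3 + -3×2 = 0; c[2] = -3×3 + 1×2 = -7; c[3] = 1×3 = 3. Result coefficients: [4, 0, -7, 3] → 4 - 7s^2 + 3s^3

4 - 7s^2 + 3s^3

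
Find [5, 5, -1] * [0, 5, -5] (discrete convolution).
y[0] = 5×0 = 0; y[1] = 5×5 + 5×0 = 25; y[2] = 5×-5 + 5×5 + -1×0 = 0; y[3] = 5×-5 + -1×5 = -30; y[4] = -1×-5 = 5

[0, 25, 0, -30, 5]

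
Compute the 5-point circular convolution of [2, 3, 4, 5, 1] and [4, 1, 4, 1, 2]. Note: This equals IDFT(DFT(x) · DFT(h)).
Either evaluate y[k] = Σ_j x[j]·h[(k-j) mod 5] directly, or use IDFT(DFT(x) · DFT(h)). y[0] = 2×4 + 3×2 + 4×1 + 5×4 + 1×1 = 39; y[1] = 2×1 + 3×4 + 4×2 + 5×1 + 1×4 = 31; y[2] = 2×4 + 3×1 + 4×4 + 5×2 + 1×1 = 38; y[3] = 2×1 + 3×4 + 4×1 + 5×4 + 1×2 = 40; y[4] = 2×2 + 3×1 + 4×4 + 5×1 + 1×4 = 32. Result: [39, 31, 38, 40, 32]

[39, 31, 38, 40, 32]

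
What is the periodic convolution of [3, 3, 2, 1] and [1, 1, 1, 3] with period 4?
Use y[k] = Σ_j u[j]·v[(k-j) mod 4]. y[0] = 3×1 + 3×3 + 2×1 + 1×1 = 15; y[1] = 3×1 + 3×1 + 2×3 + 1×1 = 13; y[2] = 3×1 + 3×1 + 2×1 + 1×3 = 11; y[3] = 3×3 + 3×1 + 2×1 + 1×1 = 15. Result: [15, 13, 11, 15]

[15, 13, 11, 15]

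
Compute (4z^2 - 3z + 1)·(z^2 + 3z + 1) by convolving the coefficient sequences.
Ascending coefficients: a = [1, -3, 4], b = [1, 3, 1]. c[0] = 1×1 = 1; c[1] = 1×3 + -3×1 = 0; c[2] = 1×1 + -3×3 + 4×1 = -4; c[3] = -3×1 + 4×3 = 9; c[4] = 4×1 = 4. Result coefficients: [1, 0, -4, 9, 4] → 4z^4 + 9z^3 - 4z^2 + 1

4z^4 + 9z^3 - 4z^2 + 1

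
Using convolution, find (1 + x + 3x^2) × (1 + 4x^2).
Ascending coefficients: a = [1, 1, 3], b = [1, 0, 4]. c[0] = 1×1 = 1; c[1] = 1×0 + 1×1 = 1; c[2] = 1×4 + 1×0 + 3×1 = 7; c[3] = 1×4 + 3×0 = 4; c[4] = 3×4 = 12. Result coefficients: [1, 1, 7, 4, 12] → 1 + x + 7x^2 + 4x^3 + 12x^4

1 + x + 7x^2 + 4x^3 + 12x^4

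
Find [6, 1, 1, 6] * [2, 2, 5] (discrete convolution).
y[0] = 6×2 = 12; y[1] = 6×2 + 1×2 = 14; y[2] = 6×5 + 1×2 + 1×2 = 34; y[3] = 1×5 + 1×2 + 6×2 = 19; y[4] = 1×5 + 6×2 = 17; y[5] = 6×5 = 30

[12, 14, 34, 19, 17, 30]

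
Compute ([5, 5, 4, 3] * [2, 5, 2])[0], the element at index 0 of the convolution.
Use y[k] = Σ_i a[i]·b[k-i] at k=0. y[0] = 5×2 = 10

10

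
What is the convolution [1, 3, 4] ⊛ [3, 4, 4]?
y[0] = 1×3 = 3; y[1] = 1×4 + 3×3 = 13; y[2] = 1×4 + 3×4 + 4×3 = 28; y[3] = 3×4 + 4×4 = 28; y[4] = 4×4 = 16

[3, 13, 28, 28, 16]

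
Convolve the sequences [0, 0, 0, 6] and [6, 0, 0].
y[0] = 0×6 = 0; y[1] = 0×0 + 0×6 = 0; y[2] = 0×0 + 0×0 + 0×6 = 0; y[3] = 0×0 + 0×0 + 6×6 = 36; y[4] = 0×0 + 6×0 = 0; y[5] = 6×0 = 0

[0, 0, 0, 36, 0, 0]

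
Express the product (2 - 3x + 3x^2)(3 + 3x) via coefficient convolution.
Ascending coefficients: a = [2, -3, 3], b = [3, 3]. c[0] = 2×3 = 6; c[1] = 2×3 + -3×3 = -3; c[2] = -3×3 + 3×3 = 0; c[3] = 3×3 = 9. Result coefficients: [6, -3, 0, 9] → 6 - 3x + 9x^3

6 - 3x + 9x^3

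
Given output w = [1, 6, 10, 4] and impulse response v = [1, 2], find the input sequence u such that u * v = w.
Deconvolve w=[1, 6, 10, 4] by v=[1, 2]. Since v[0]=1, solve forward: u[0] = w[0] / 1 = 1; u[1] = (w[1] - 1×2) / 1 = 4; u[2] = (w[2] - 4×2) / 1 = 2. So u = [1, 4, 2]. Check by forward convolution: w[0] = 1×1 = 1; w[1] = 1×2 + 4×1 = 6; w[2] = 4×2 + 2×1 = 10; w[3] = 2×2 = 4

[1, 4, 2]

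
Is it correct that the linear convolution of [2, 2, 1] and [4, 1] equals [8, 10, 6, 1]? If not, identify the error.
Recompute linear convolution of [2, 2, 1] and [4, 1]: y[0] = 2×4 = 8; y[1] = 2×1 + 2×4 = 10; y[2] = 2×1 + 1×4 = 6; y[3] = 1×1 = 1 → [8, 10, 6, 1]. Given [8, 10, 6, 1] matches, so answer: Yes

Yes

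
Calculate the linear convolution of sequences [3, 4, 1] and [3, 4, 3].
y[0] = 3×3 = 9; y[1] = 3×4 + 4×3 = 24; y[2] = 3×3 + 4×4 + 1×3 = 28; y[3] = 4×3 + 1×4 = 16; y[4] = 1×3 = 3

[9, 24, 28, 16, 3]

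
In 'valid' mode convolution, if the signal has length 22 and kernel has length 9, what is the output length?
'Valid' mode counts only positions where the kernel fully overlaps the signal: m - n + 1 = 22 - 9 + 1 = 14

14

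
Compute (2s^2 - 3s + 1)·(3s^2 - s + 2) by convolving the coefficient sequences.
Ascending coefficients: a = [1, -3, 2], b = [2, -1, 3]. c[0] = 1×2 = 2; c[1] = 1×-1 + -3×2 = -7; c[2] = 1×3 + -3×-1 + 2×2 = 10; c[3] = -3×3 + 2×-1 = -11; c[4] = 2×3 = 6. Result coefficients: [2, -7, 10, -11, 6] → 6s^4 - 11s^3 + 10s^2 - 7s + 2

6s^4 - 11s^3 + 10s^2 - 7s + 2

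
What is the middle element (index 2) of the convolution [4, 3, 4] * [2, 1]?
Use y[k] = Σ_i a[i]·b[k-i] at k=2. y[2] = 3×1 + 4×2 = 11

11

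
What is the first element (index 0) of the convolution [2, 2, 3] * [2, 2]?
Use y[k] = Σ_i a[i]·b[k-i] at k=0. y[0] = 2×2 = 4

4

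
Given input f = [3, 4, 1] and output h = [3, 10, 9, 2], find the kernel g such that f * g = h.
Output length 4 = len(f) + len(g) - 1 ⇒ len(g) = 2. Solve g forward using g[k] = (h[k] - Σ_{i≥1} f[i]·g[k-i]) / f[0]: g[0] = h[0] / f[0] = 3 / 3 = 1; g[1] = (h[1] - 4×1) / f[0] = (10 - 4×1) / 3 = 2. So g = [1, 2]. Forward-check [3, 4, 1] * [1, 2]: h[0] = 3×1 = 3; h[1] = 3×2 + 4×1 = 10; h[2] = 4×2 + 1×1 = 9; h[3] = 1×2 = 2 → [3, 10, 9, 2] ✓

[1, 2]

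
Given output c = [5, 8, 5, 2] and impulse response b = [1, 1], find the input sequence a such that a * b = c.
Deconvolve c=[5, 8, 5, 2] by b=[1, 1]. Since b[0]=1, solve forward: a[0] = c[0] / 1 = 5; a[1] = (c[1] - 5×1) / 1 = 3; a[2] = (c[2] - 3×1) / 1 = 2. So a = [5, 3, 2]. Check by forward convolution: c[0] = 5×1 = 5; c[1] = 5×1 + 3×1 = 8; c[2] = 3×1 + 2×1 = 5; c[3] = 2×1 = 2

[5, 3, 2]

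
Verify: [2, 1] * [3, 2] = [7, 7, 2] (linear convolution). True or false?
Recompute linear convolution of [2, 1] and [3, 2]: y[0] = 2×3 = 6; y[1] = 2×2 + 1×3 = 7; y[2] = 1×2 = 2 → [6, 7, 2]. Compare to given [7, 7, 2]: they differ at index 0: given 7, correct 6, so answer: No

No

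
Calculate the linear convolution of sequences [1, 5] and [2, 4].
y[0] = 1×2 = 2; y[1] = 1×4 + 5×2 = 14; y[2] = 5×4 = 20

[2, 14, 20]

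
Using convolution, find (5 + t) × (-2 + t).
Ascending coefficients: a = [5, 1], b = [-2, 1]. c[0] = 5×-2 = -10; c[1] = 5×1 + 1×-2 = 3; c[2] = 1×1 = 1. Result coefficients: [-10, 3, 1] → -10 + 3t + t^2

-10 + 3t + t^2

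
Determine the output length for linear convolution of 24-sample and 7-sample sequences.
Linear/full convolution length: m + n - 1 = 24 + 7 - 1 = 30

30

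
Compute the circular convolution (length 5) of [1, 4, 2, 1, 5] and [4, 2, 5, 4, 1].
Use y[k] = Σ_j u[j]·v[(k-j) mod 5]. y[0] = 1×4 + 4×1 + 2×4 + 1×5 + 5×2 = 31; y[1] = 1×2 + 4×4 + 2×1 + 1×4 + 5×5 = 49; y[2] = 1×5 + 4×2 + 2×4 + 1×1 + 5×4 = 42; y[3] = 1×4 + 4×5 + 2×2 + 1×4 + 5×1 = 37; y[4] = 1×1 + 4×4 + 2×5 + 1×2 + 5×4 = 49. Result: [31, 49, 42, 37, 49]

[31, 49, 42, 37, 49]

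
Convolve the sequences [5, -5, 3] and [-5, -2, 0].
y[0] = 5×-5 = -25; y[1] = 5×-2 + -5×-5 = 15; y[2] = 5×0 + -5×-2 + 3×-5 = -5; y[3] = -5×0 + 3×-2 = -6; y[4] = 3×0 = 0

[-25, 15, -5, -6, 0]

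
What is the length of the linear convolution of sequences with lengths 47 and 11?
Linear/full convolution length: m + n - 1 = 47 + 11 - 1 = 57

57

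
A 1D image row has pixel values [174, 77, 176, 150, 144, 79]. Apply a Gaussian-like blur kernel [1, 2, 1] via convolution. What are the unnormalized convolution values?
Convolve image row [174, 77, 176, 150, 144, 79] with kernel [1, 2, 1]: y[0] = 174×1 = 174; y[1] = 174×2 + 77×1 = 425; y[2] = 174×1 + 77×2 + 176×1 = 504; y[3] = 77×1 + 176×2 + 150×1 = 579; y[4] = 176×1 + 150×2 + 144×1 = 620; y[5] = 150×1 + 144×2 + 79×1 = 517; y[6] = 144×1 + 79×2 = 302; y[7] = 79×1 = 79 → [174, 425, 504, 579, 620, 517, 302, 79]. Normalization factor = sum(kernel) = 4.

[174, 425, 504, 579, 620, 517, 302, 79]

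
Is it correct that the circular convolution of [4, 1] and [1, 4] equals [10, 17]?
Recompute circular convolution of [4, 1] and [1, 4]: y[0] = 4×1 + 1×4 = 8; y[1] = 4×4 + 1×1 = 17 → [8, 17]. Compare to given [10, 17]: they differ at index 0: given 10, correct 8, so answer: No

No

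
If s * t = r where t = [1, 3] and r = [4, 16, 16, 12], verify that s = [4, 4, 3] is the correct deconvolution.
Forward-compute [4, 4, 3] * [1, 3]: r[0] = 4×1 = 4; r[1] = 4×3 + 4×1 = 16; r[2] = 4×3 + 3×1 = 15; r[3] = 3×3 = 9 → [4, 16, 15, 9]. Does not match given r = [4, 16, 16, 12].

Not verified. [4, 4, 3] * [1, 3] = [4, 16, 15, 9], which differs from [4, 16, 16, 12] at index 2.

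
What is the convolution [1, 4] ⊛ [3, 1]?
y[0] = 1×3 = 3; y[1] = 1×1 + 4×3 = 13; y[2] = 4×1 = 4

[3, 13, 4]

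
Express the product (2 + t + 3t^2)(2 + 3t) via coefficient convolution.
Ascending coefficients: a = [2, 1, 3], b = [2, 3]. c[0] = 2×2 = 4; c[1] = 2×3 + 1×2 = 8; c[2] = 1×3 + 3×2 = 9; c[3] = 3×3 = 9. Result coefficients: [4, 8, 9, 9] → 4 + 8t + 9t^2 + 9t^3

4 + 8t + 9t^2 + 9t^3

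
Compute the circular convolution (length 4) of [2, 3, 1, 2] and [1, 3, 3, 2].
Use y[k] = Σ_j x[j]·h[(k-j) mod 4]. y[0] = 2×1 + 3×2 + 1×3 + 2×3 = 17; y[1] = 2×3 + 3×1 + 1×2 + 2×3 = 17; y[2] = 2×3 + 3×3 + 1×1 + 2×2 = 20; y[3] = 2×2 + 3×3 + 1×3 + 2×1 = 18. Result: [17, 17, 20, 18]

[17, 17, 20, 18]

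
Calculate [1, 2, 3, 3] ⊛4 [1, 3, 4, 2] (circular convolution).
Use y[k] = Σ_j s[j]·t[(k-j) mod 4]. y[0] = 1×1 + 2×2 + 3×4 + 3×3 = 26; y[1] = 1×3 + 2×1 + 3×2 + 3×4 = 23; y[2] = 1×4 + 2×3 + 3×1 + 3×2 = 19; y[3] = 1×2 + 2×4 + 3×3 + 3×1 = 22. Result: [26, 23, 19, 22]

[26, 23, 19, 22]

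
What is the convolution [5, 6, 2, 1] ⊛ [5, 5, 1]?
y[0] = 5×5 = 25; y[1] = 5×5 + 6×5 = 55; y[2] = 5×1 + 6×5 + 2×5 = 45; y[3] = 6×1 + 2×5 + 1×5 = 21; y[4] = 2×1 + 1×5 = 7; y[5] = 1×1 = 1

[25, 55, 45, 21, 7, 1]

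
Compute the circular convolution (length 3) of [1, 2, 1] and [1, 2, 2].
Use y[k] = Σ_j a[j]·b[(k-j) mod 3]. y[0] = 1×1 + 2×2 + 1×2 = 7; y[1] = 1×2 + 2×1 + 1×2 = 6; y[2] = 1×2 + 2×2 + 1×1 = 7. Result: [7, 6, 7]

[7, 6, 7]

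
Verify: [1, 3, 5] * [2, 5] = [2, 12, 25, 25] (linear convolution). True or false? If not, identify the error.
Recompute linear convolution of [1, 3, 5] and [2, 5]: y[0] = 1×2 = 2; y[1] = 1×5 + 3×2 = 11; y[2] = 3×5 + 5×2 = 25; y[3] = 5×5 = 25 → [2, 11, 25, 25]. Compare to given [2, 12, 25, 25]: they differ at index 1: given 12, correct 11, so answer: No

No. Error at index 1: given 12, correct 11.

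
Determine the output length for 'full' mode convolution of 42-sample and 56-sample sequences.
Linear/full convolution length: m + n - 1 = 42 + 56 - 1 = 97

97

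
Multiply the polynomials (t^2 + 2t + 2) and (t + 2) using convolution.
Ascending coefficients: a = [2, 2, 1], b = [2, 1]. c[0] = 2×2 = 4; c[1] = 2×1 + 2×2 = 6; c[2] = 2×1 + 1×2 = 4; c[3] = 1×1 = 1. Result coefficients: [4, 6, 4, 1] → t^3 + 4t^2 + 6t + 4

t^3 + 4t^2 + 6t + 4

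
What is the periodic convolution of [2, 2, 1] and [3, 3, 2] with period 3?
Use y[k] = Σ_j f[j]·g[(k-j) mod 3]. y[0] = 2×3 + 2×2 + 1×3 = 13; y[1] = 2×3 + 2×3 + 1×2 = 14; y[2] = 2×2 + 2×3 + 1×3 = 13. Result: [13, 14, 13]

[13, 14, 13]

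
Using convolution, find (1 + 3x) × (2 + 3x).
Ascending coefficients: a = [1, 3], b = [2, 3]. c[0] = 1×2 = 2; c[1] = 1×3 + 3×2 = 9; c[2] = 3×3 = 9. Result coefficients: [2, 9, 9] → 2 + 9x + 9x^2

2 + 9x + 9x^2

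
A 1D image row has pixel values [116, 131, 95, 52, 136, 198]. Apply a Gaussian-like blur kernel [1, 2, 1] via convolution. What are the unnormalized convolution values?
Convolve image row [116, 131, 95, 52, 136, 198] with kernel [1, 2, 1]: y[0] = 116×1 = 116; y[1] = 116×2 + 131×1 = 363; y[2] = 116×1 + 131×2 + 95×1 = 473; y[3] = 131×1 + 95×2 + 52×1 = 373; y[4] = 95×1 + 52×2 + 136×1 = 335; y[5] = 52×1 + 136×2 + 198×1 = 522; y[6] = 136×1 + 198×2 = 532; y[7] = 198×1 = 198 → [116, 363, 473, 373, 335, 522, 532, 198]. Normalization factor = sum(kernel) = 4.

[116, 363, 473, 373, 335, 522, 532, 198]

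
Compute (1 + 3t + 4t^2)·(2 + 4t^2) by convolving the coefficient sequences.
Ascending coefficients: a = [1, 3, 4], b = [2, 0, 4]. c[0] = 1×2 = 2; c[1] = 1×0 + 3×2 = 6; c[2] = 1×4 + 3×0 + 4×2 = 12; c[3] = 3×4 + 4×0 = 12; c[4] = 4×4 = 16. Result coefficients: [2, 6, 12, 12, 16] → 2 + 6t + 12t^2 + 12t^3 + 16t^4

2 + 6t + 12t^2 + 12t^3 + 16t^4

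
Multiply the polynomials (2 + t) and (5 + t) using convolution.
Ascending coefficients: a = [2, 1], b = [5, 1]. c[0] = 2×5 = 10; c[1] = 2×1 + 1×5 = 7; c[2] = 1×1 = 1. Result coefficients: [10, 7, 1] → 10 + 7t + t^2

10 + 7t + t^2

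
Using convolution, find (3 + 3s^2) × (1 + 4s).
Ascending coefficients: a = [3, 0, 3], b = [1, 4]. c[0] = 3×1 = 3; c[1] = 3×4 + 0×1 = 12; c[2] = 0×4 + 3×1 = 3; c[3] = 3×4 = 12. Result coefficients: [3, 12, 3, 12] → 3 + 12s + 3s^2 + 12s^3

3 + 12s + 3s^2 + 12s^3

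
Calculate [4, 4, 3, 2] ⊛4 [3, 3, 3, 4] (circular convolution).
Use y[k] = Σ_j a[j]·b[(k-j) mod 4]. y[0] = 4×3 + 4×4 + 3×3 + 2×3 = 43; y[1] = 4×3 + 4×3 + 3×4 + 2×3 = 42; y[2] = 4×3 + 4×3 + 3×3 + 2×4 = 41; y[3] = 4×4 + 4×3 + 3×3 + 2×3 = 43. Result: [43, 42, 41, 43]

[43, 42, 41, 43]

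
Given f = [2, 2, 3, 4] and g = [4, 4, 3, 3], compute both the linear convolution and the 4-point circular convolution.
Linear: y_lin[0] = 2×4 = 8; y_lin[1] = 2×4 + 2×4 = 16; y_lin[2] = 2×3 + 2×4 + 3×4 = 26; y_lin[3] = 2×3 + 2×3 + 3×4 + 4×4 = 40; y_lin[4] = 2×3 + 3×3 + 4×4 = 31; y_lin[5] = 3×3 + 4×3 = 21; y_lin[6] = 4×3 = 12 → [8, 16, 26, 40, 31, 21, 12]. Circular (length 4): y[0] = 2×4 + 2×3 + 3×3 + 4×4 = 39; y[1] = 2×4 + 2×4 + 3×3 + 4×3 = 37; y[2] = 2×3 + 2×4 + 3×4 + 4×3 = 38; y[3] = 2×3 + 2×3 + 3×4 + 4×4 = 40 → [39, 37, 38, 40]

Linear: [8, 16, 26, 40, 31, 21, 12], Circular: [39, 37, 38, 40]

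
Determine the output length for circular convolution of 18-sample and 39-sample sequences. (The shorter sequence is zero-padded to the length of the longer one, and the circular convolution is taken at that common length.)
Circular convolution (zero-padding the shorter input) has length max(m, n) = max(18, 39) = 39

39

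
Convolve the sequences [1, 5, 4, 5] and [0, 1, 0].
y[0] = 1×0 = 0; y[1] = 1×1 + 5×0 = 1; y[2] = 1×0 + 5×1 + 4×0 = 5; y[3] = 5×0 + 4×1 + 5×0 = 4; y[4] = 4×0 + 5×1 = 5; y[5] = 5×0 = 0

[0, 1, 5, 4, 5, 0]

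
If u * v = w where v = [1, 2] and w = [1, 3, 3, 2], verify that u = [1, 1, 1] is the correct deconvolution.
Forward-compute [1, 1, 1] * [1, 2]: w[0] = 1×1 = 1; w[1] = 1×2 + 1×1 = 3; w[2] = 1×2 + 1×1 = 3; w[3] = 1×2 = 2 → [1, 3, 3, 2]. Matches given w = [1, 3, 3, 2], so verified.

Verified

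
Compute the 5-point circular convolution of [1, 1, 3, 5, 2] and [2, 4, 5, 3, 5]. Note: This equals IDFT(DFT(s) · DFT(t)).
Either evaluate y[k] = Σ_j s[j]·t[(k-j) mod 5] directly, or use IDFT(DFT(s) · DFT(t)). y[0] = 1×2 + 1×5 + 3×3 + 5×5 + 2×4 = 49; y[1] = 1×4 + 1×2 + 3×5 + 5×3 + 2×5 = 46; y[2] = 1×5 + 1×4 + 3×2 + 5×5 + 2×3 = 46; y[3] = 1×3 + 1×5 + 3×4 + 5×2 + 2×5 = 40; y[4] = 1×5 + 1×3 + 3×5 + 5×4 + 2×2 = 47. Result: [49, 46, 46, 40, 47]

[49, 46, 46, 40, 47]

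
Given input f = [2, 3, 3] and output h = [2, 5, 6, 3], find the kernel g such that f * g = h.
Output length 4 = len(f) + len(g) - 1 ⇒ len(g) = 2. Solve g forward using g[k] = (h[k] - Σ_{i≥1} f[i]·g[k-i]) / f[0]: g[0] = h[0] / f[0] = 2 / 2 = 1; g[1] = (h[1] - 3×1) / f[0] = (5 - 3×1) / 2 = 1. So g = [1, 1]. Forward-check [2, 3, 3] * [1, 1]: h[0] = 2×1 = 2; h[1] = 2×1 + 3×1 = 5; h[2] = 3×1 + 3×1 = 6; h[3] = 3×1 = 3 → [2, 5, 6, 3] ✓

[1, 1]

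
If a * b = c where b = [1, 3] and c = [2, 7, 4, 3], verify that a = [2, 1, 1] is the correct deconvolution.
Forward-compute [2, 1, 1] * [1, 3]: c[0] = 2×1 = 2; c[1] = 2×3 + 1×1 = 7; c[2] = 1×3 + 1×1 = 4; c[3] = 1×3 = 3 → [2, 7, 4, 3]. Matches given c = [2, 7, 4, 3], so verified.

Verified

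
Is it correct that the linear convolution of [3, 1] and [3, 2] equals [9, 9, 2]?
Recompute linear convolution of [3, 1] and [3, 2]: y[0] = 3×3 = 9; y[1] = 3×2 + 1×3 = 9; y[2] = 1×2 = 2 → [9, 9, 2]. Given [9, 9, 2] matches, so answer: Yes

Yes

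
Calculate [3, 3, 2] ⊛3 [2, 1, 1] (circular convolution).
Use y[k] = Σ_j x[j]·h[(k-j) mod 3]. y[0] = 3×2 + 3×1 + 2×1 = 11; y[1] = 3×1 + 3×2 + 2×1 = 11; y[2] = 3×1 + 3×1 + 2×2 = 10. Result: [11, 11, 10]

[11, 11, 10]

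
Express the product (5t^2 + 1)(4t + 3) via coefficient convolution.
Ascending coefficients: a = [1, 0, 5], b = [3, 4]. c[0] = 1×3 = 3; c[1] = 1×4 + 0×3 = 4; c[2] = 0×4 + 5×3 = 15; c[3] = 5×4 = 20. Result coefficients: [3, 4, 15, 20] → 20t^3 + 15t^2 + 4t + 3

20t^3 + 15t^2 + 4t + 3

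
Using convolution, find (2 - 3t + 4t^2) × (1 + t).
Ascending coefficients: a = [2, -3, 4], b = [1, 1]. c[0] = 2×1 = 2; c[1] = 2×1 + -3×1 = -1; c[2] = -3×1 + 4×1 = 1; c[3] = 4×1 = 4. Result coefficients: [2, -1, 1, 4] → 2 - t + t^2 + 4t^3

2 - t + t^2 + 4t^3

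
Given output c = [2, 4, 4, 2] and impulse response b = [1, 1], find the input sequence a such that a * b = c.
Deconvolve c=[2, 4, 4, 2] by b=[1, 1]. Since b[0]=1, solve forward: a[0] = c[0] / 1 = 2; a[1] = (c[1] - 2×1) / 1 = 2; a[2] = (c[2] - 2×1) / 1 = 2. So a = [2, 2, 2]. Check by forward convolution: c[0] = 2×1 = 2; c[1] = 2×1 + 2×1 = 4; c[2] = 2×1 + 2×1 = 4; c[3] = 2×1 = 2

[2, 2, 2]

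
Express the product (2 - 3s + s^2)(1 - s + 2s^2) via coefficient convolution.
Ascending coefficients: a = [2, -3, 1], b = [1, -1, 2]. c[0] = 2×1 = 2; c[1] = 2×-1 + -3×1 = -5; c[2] = 2×2 + -3×-1 + 1×1 = 8; c[3] = -3×2 + 1×-1 = -7; c[4] = 1×2 = 2. Result coefficients: [2, -5, 8, -7, 2] → 2 - 5s + 8s^2 - 7s^3 + 2s^4

2 - 5s + 8s^2 - 7s^3 + 2s^4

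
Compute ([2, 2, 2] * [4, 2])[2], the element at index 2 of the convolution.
Use y[k] = Σ_i a[i]·b[k-i] at k=2. y[2] = 2×2 + 2×4 = 12

12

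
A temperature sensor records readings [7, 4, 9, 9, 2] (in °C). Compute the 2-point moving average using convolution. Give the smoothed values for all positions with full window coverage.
2-point moving average kernel = [1, 1]. Apply in 'valid' mode (full window coverage): avg[0] = (7 + 4) / 2 = 5.5; avg[1] = (4 + 9) / 2 = 6.5; avg[2] = (9 + 9) / 2 = 9.0; avg[3] = (9 + 2) / 2 = 5.5. Smoothed values: [5.5, 6.5, 9.0, 5.5]

[5.5, 6.5, 9.0, 5.5]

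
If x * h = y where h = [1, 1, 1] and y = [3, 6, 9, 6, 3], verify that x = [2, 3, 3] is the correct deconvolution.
Forward-compute [2, 3, 3] * [1, 1, 1]: y[0] = 2×1 = 2; y[1] = 2×1 + 3×1 = 5; y[2] = 2×1 + 3×1 + 3×1 = 8; y[3] = 3×1 + 3×1 = 6; y[4] = 3×1 = 3 → [2, 5, 8, 6, 3]. Does not match given y = [3, 6, 9, 6, 3].

Not verified. [2, 3, 3] * [1, 1, 1] = [2, 5, 8, 6, 3], which differs from [3, 6, 9, 6, 3] at index 0.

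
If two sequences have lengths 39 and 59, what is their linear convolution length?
Linear/full convolution length: m + n - 1 = 39 + 59 - 1 = 97

97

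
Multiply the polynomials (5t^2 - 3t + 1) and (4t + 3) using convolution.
Ascending coefficients: a = [1, -3, 5], b = [3, 4]. c[0] = 1×3 = 3; c[1] = 1×4 + -3×3 = -5; c[2] = -3×4 + 5×3 = 3; c[3] = 5×4 = 20. Result coefficients: [3, -5, 3, 20] → 20t^3 + 3t^2 - 5t + 3

20t^3 + 3t^2 - 5t + 3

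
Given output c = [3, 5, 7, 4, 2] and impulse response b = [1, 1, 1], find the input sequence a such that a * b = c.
Deconvolve c=[3, 5, 7, 4, 2] by b=[1, 1, 1]. Since b[0]=1, solve forward: a[0] = c[0] / 1 = 3; a[1] = (c[1] - 3×1) / 1 = 2; a[2] = (c[2] - 2×1 - 3×1) / 1 = 2. So a = [3, 2, 2]. Check by forward convolution: c[0] = 3×1 = 3; c[1] = 3×1 + 2×1 = 5; c[2] = 3×1 + 2×1 + 2×1 = 7; c[3] = 2×1 + 2×1 = 4; c[4] = 2×1 = 2

[3, 2, 2]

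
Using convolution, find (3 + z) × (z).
Ascending coefficients: a = [3, 1], b = [0, 1]. c[0] = 3×0 = 0; c[1] = 3×1 + 1×0 = 3; c[2] = 1×1 = 1. Result coefficients: [0, 3, 1] → 3z + z^2

3z + z^2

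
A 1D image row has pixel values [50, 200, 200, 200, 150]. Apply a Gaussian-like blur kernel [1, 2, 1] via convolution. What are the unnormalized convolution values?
Convolve image row [50, 200, 200, 200, 150] with kernel [1, 2, 1]: y[0] = 50×1 = 50; y[1] = 50×2 + 200×1 = 300; y[2] = 50×1 + 200×2 + 200×1 = 650; y[3] = 200×1 + 200×2 + 200×1 = 800; y[4] = 200×1 + 200×2 + 150×1 = 750; y[5] = 200×1 + 150×2 = 500; y[6] = 150×1 = 150 → [50, 300, 650, 800, 750, 500, 150]. Normalization factor = sum(kernel) = 4.

[50, 300, 650, 800, 750, 500, 150]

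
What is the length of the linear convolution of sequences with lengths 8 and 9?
Linear/full convolution length: m + n - 1 = 8 + 9 - 1 = 16

16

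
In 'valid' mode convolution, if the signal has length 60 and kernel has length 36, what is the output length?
'Valid' mode counts only positions where the kernel fully overlaps the signal: m - n + 1 = 60 - 36 + 1 = 25

25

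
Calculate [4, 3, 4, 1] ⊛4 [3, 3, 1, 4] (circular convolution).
Use y[k] = Σ_j x[j]·h[(k-j) mod 4]. y[0] = 4×3 + 3×4 + 4×1 + 1×3 = 31; y[1] = 4×3 + 3×3 + 4×4 + 1×1 = 38; y[2] = 4×1 + 3×3 + 4×3 + 1×4 = 29; y[3] = 4×4 + 3×1 + 4×3 + 1×3 = 34. Result: [31, 38, 29, 34]

[31, 38, 29, 34]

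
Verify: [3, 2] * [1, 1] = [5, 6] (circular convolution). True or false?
Recompute circular convolution of [3, 2] and [1, 1]: y[0] = 3×1 + 2×1 = 5; y[1] = 3×1 + 2×1 = 5 → [5, 5]. Compare to given [5, 6]: they differ at index 1: given 6, correct 5, so answer: No

No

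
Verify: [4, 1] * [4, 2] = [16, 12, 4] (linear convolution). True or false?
Recompute linear convolution of [4, 1] and [4, 2]: y[0] = 4×4 = 16; y[1] = 4×2 + 1×4 = 12; y[2] = 1×2 = 2 → [16, 12, 2]. Compare to given [16, 12, 4]: they differ at index 2: given 4, correct 2, so answer: No

No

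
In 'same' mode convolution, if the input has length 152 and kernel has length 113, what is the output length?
'Same' mode returns an output with the same length as the input: 152

152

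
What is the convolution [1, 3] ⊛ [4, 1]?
y[0] = 1×4 = 4; y[1] = 1×1 + 3×4 = 13; y[2] = 3×1 = 3

[4, 13, 3]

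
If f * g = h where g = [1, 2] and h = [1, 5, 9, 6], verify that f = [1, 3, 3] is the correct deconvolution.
Forward-compute [1, 3, 3] * [1, 2]: h[0] = 1×1 = 1; h[1] = 1×2 + 3×1 = 5; h[2] = 3×2 + 3×1 = 9; h[3] = 3×2 = 6 → [1, 5, 9, 6]. Matches given h = [1, 5, 9, 6], so verified.

Verified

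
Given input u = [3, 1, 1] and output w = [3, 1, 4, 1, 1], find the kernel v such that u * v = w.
Output length 5 = len(u) + len(v) - 1 ⇒ len(v) = 3. Solve v forward using v[k] = (w[k] - Σ_{i≥1} u[i]·v[k-i]) / u[0]: v[0] = w[0] / u[0] = 3 / 3 = 1; v[1] = (w[1] - 1×1) / u[0] = (1 - 1×1) / 3 = 0; v[2] = (w[2] - 1×0 - 1×1) / u[0] = (4 - 1×0 - 1×1) / 3 = 1. So v = [1, 0, 1]. Forward-check [3, 1, 1] * [1, 0, 1]: w[0] = 3×1 = 3; w[1] = 3×0 + 1×1 = 1; w[2] = 3×1 + 1×0 + 1×1 = 4; w[3] = 1×1 + 1×0 = 1; w[4] = 1×1 = 1 → [3, 1, 4, 1, 1] ✓

[1, 0, 1]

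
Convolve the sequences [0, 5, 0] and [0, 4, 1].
y[0] = 0×0 = 0; y[1] = 0×4 + 5×0 = 0; y[2] = 0×1 + 5×4 + 0×0 = 20; y[3] = 5×1 + 0×4 = 5; y[4] = 0×1 = 0

[0, 0, 20, 5, 0]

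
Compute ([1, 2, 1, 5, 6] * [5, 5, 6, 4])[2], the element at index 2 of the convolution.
Use y[k] = Σ_i a[i]·b[k-i] at k=2. y[2] = 1×6 + 2×5 + 1×5 = 21

21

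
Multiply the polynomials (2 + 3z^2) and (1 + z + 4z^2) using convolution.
Ascending coefficients: a = [2, 0, 3], b = [1, 1, 4]. c[0] = 2×1 = 2; c[1] = 2×1 + 0×1 = 2; c[2] = 2×4 + 0×1 + 3×1 = 11; c[3] = 0×4 + 3×1 = 3; c[4] = 3×4 = 12. Result coefficients: [2, 2, 11, 3, 12] → 2 + 2z + 11z^2 + 3z^3 + 12z^4

2 + 2z + 11z^2 + 3z^3 + 12z^4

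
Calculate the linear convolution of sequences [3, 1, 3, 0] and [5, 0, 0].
y[0] = 3×5 = 15; y[1] = 3×0 + 1×5 = 5; y[2] = 3×0 + 1×0 + 3×5 = 15; y[3] = 1×0 + 3×0 + 0×5 = 0; y[4] = 3×0 + 0×0 = 0; y[5] = 0×0 = 0

[15, 5, 15, 0, 0, 0]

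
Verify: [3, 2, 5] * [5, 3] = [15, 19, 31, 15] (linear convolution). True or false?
Recompute linear convolution of [3, 2, 5] and [5, 3]: y[0] = 3×5 = 15; y[1] = 3×3 + 2×5 = 19; y[2] = 2×3 + 5×5 = 31; y[3] = 5×3 = 15 → [15, 19, 31, 15]. Given [15, 19, 31, 15] matches, so answer: Yes

Yes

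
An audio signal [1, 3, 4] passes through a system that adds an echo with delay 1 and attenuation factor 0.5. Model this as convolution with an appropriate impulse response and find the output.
Direct-path + delayed-attenuated-path model → impulse response h = [1, 0.5] (1 at lag 0, 0.5 at lag 1). Output y[n] = x[n] + 0.5·x[n - 1] (with x[n] = 0 outside 0..2): y[0] = 1 + 0.5×0 = 1; y[1] = 3 + 0.5×1 = 3.5; y[2] = 4 + 0.5×3 = 5.5; y[3] = 0 + 0.5×4 = 2.0. So y = [1, 3.5, 5.5, 2.0]

[1, 3.5, 5.5, 2.0]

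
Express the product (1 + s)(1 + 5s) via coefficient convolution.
Ascending coefficients: a = [1, 1], b = [1, 5]. c[0] = 1×1 = 1; c[1] = 1×5 + 1×1 = 6; c[2] = 1×5 = 5. Result coefficients: [1, 6, 5] → 1 + 6s + 5s^2

1 + 6s + 5s^2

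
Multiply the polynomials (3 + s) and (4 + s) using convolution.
Ascending coefficients: a = [3, 1], b = [4, 1]. c[0] = 3×4 = 12; c[1] = 3×1 + 1×4 = 7; c[2] = 1×1 = 1. Result coefficients: [12, 7, 1] → 12 + 7s + s^2

12 + 7s + s^2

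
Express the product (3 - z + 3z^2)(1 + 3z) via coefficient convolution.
Ascending coefficients: a = [3, -1, 3], b = [1, 3]. c[0] = 3×1 = 3; c[1] = 3×3 + -1×1 = 8; c[2] = -1×3 + 3×1 = 0; c[3] = 3×3 = 9. Result coefficients: [3, 8, 0, 9] → 3 + 8z + 9z^3

3 + 8z + 9z^3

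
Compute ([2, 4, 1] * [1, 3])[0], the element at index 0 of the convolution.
Use y[k] = Σ_i a[i]·b[k-i] at k=0. y[0] = 2×1 = 2

2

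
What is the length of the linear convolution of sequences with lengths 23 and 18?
Linear/full convolution length: m + n - 1 = 23 + 18 - 1 = 40

40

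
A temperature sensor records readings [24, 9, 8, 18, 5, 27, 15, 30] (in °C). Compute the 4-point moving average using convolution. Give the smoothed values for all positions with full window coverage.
4-point moving average kernel = [1, 1, 1, 1]. Apply in 'valid' mode (full window coverage): avg[0] = (24 + 9 + 8 + 18) / 4 = 14.75; avg[1] = (9 + 8 + 18 + 5) / 4 = 10.0; avg[2] = (8 + 18 + 5 + 27) / 4 = 14.5; avg[3] = (18 + 5 + 27 + 15) / 4 = 16.25; avg[4] = (5 + 27 + 15 + 30) / 4 = 19.25. Smoothed values: [14.75, 10.0, 14.5, 16.25, 19.25]

[14.75, 10.0, 14.5, 16.25, 19.25]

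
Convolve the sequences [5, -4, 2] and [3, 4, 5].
y[0] = 5×3 = 15; y[1] = 5×4 + -4×3 = 8; y[2] = 5×5 + -4×4 + 2×3 = 15; y[3] = -4×5 + 2×4 = -12; y[4] = 2×5 = 10

[15, 8, 15, -12, 10]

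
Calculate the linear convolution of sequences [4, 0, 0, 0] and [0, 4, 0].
y[0] = 4×0 = 0; y[1] = 4×4 + 0×0 = 16; y[2] = 4×0 + 0×4 + 0×0 = 0; y[3] = 0×0 + 0×4 + 0×0 = 0; y[4] = 0×0 + 0×4 = 0; y[5] = 0×0 = 0

[0, 16, 0, 0, 0, 0]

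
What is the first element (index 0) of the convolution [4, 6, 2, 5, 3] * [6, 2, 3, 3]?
Use y[k] = Σ_i a[i]·b[k-i] at k=0. y[0] = 4×6 = 24

24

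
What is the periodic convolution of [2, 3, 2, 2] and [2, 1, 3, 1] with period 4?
Use y[k] = Σ_j s[j]·t[(k-j) mod 4]. y[0] = 2×2 + 3×1 + 2×3 + 2×1 = 15; y[1] = 2×1 + 3×2 + 2×1 + 2×3 = 16; y[2] = 2×3 + 3×1 + 2×2 + 2×1 = 15; y[3] = 2×1 + 3×3 + 2×1 + 2×2 = 17. Result: [15, 16, 15, 17]

[15, 16, 15, 17]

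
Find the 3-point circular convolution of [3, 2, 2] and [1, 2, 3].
Use y[k] = Σ_j x[j]·h[(k-j) mod 3]. y[0] = 3×1 + 2×3 + 2×2 = 13; y[1] = 3×2 + 2×1 + 2×3 = 14; y[2] = 3×3 + 2×2 + 2×1 = 15. Result: [13, 14, 15]

[13, 14, 15]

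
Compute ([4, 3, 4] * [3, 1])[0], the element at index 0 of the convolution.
Use y[k] = Σ_i a[i]·b[k-i] at k=0. y[0] = 4×3 = 12

12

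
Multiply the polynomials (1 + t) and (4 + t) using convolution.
Ascending coefficients: a = [1, 1], b = [4, 1]. c[0] = 1×4 = 4; c[1] = 1×1 + 1×4 = 5; c[2] = 1×1 = 1. Result coefficients: [4, 5, 1] → 4 + 5t + t^2

4 + 5t + t^2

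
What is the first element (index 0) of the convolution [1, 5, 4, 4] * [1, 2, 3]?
Use y[k] = Σ_i a[i]·b[k-i] at k=0. y[0] = 1×1 = 1

1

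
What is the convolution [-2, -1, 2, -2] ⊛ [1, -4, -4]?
y[0] = -2×1 = -2; y[1] = -2×-4 + -1×1 = 7; y[2] = -2×-4 + -1×-4 + 2×1 = 14; y[3] = -1×-4 + 2×-4 + -2×1 = -6; y[4] = 2×-4 + -2×-4 = 0; y[5] = -2×-4 = 8

[-2, 7, 14, -6, 0, 8]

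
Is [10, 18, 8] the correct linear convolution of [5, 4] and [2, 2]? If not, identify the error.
Recompute linear convolution of [5, 4] and [2, 2]: y[0] = 5×2 = 10; y[1] = 5×2 + 4×2 = 18; y[2] = 4×2 = 8 → [10, 18, 8]. Given [10, 18, 8] matches, so answer: Yes

Yes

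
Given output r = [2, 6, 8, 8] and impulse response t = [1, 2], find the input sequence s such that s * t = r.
Deconvolve r=[2, 6, 8, 8] by t=[1, 2]. Since t[0]=1, solve forward: s[0] = r[0] / 1 = 2; s[1] = (r[1] - 2×2) / 1 = 2; s[2] = (r[2] - 2×2) / 1 = 4. So s = [2, 2, 4]. Check by forward convolution: r[0] = 2×1 = 2; r[1] = 2×2 + 2×1 = 6; r[2] = 2×2 + 4×1 = 8; r[3] = 4×2 = 8

[2, 2, 4]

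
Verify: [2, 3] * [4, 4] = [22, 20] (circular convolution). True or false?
Recompute circular convolution of [2, 3] and [4, 4]: y[0] = 2×4 + 3×4 = 20; y[1] = 2×4 + 3×4 = 20 → [20, 20]. Compare to given [22, 20]: they differ at index 0: given 22, correct 20, so answer: No

No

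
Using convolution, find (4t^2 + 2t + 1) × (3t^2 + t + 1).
Ascending coefficients: a = [1, 2, 4], b = [1, 1, 3]. c[0] = 1×1 = 1; c[1] = 1×1 + 2×1 = 3; c[2] = 1×3 + 2×1 + 4×1 = 9; c[3] = 2×3 + 4×1 = 10; c[4] = 4×3 = 12. Result coefficients: [1, 3, 9, 10, 12] → 12t^4 + 10t^3 + 9t^2 + 3t + 1

12t^4 + 10t^3 + 9t^2 + 3t + 1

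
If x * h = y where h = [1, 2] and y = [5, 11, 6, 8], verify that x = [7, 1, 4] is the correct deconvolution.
Forward-compute [7, 1, 4] * [1, 2]: y[0] = 7×1 = 7; y[1] = 7×2 + 1×1 = 15; y[2] = 1×2 + 4×1 = 6; y[3] = 4×2 = 8 → [7, 15, 6, 8]. Does not match given y = [5, 11, 6, 8].

Not verified. [7, 1, 4] * [1, 2] = [7, 15, 6, 8], which differs from [5, 11, 6, 8] at index 0.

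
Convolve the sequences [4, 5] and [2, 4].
y[0] = 4×2 = 8; y[1] = 4×4 + 5×2 = 26; y[2] = 5×4 = 20

[8, 26, 20]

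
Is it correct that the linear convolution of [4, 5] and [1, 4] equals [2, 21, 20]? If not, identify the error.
Recompute linear convolution of [4, 5] and [1, 4]: y[0] = 4×1 = 4; y[1] = 4×4 + 5×1 = 21; y[2] = 5×4 = 20 → [4, 21, 20]. Compare to given [2, 21, 20]: they differ at index 0: given 2, correct 4, so answer: No

No. Error at index 0: given 2, correct 4.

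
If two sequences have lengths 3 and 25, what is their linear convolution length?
Linear/full convolution length: m + n - 1 = 3 + 25 - 1 = 27

27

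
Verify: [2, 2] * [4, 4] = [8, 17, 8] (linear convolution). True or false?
Recompute linear convolution of [2, 2] and [4, 4]: y[0] = 2×4 = 8; y[1] = 2×4 + 2×4 = 16; y[2] = 2×4 = 8 → [8, 16, 8]. Compare to given [8, 17, 8]: they differ at index 1: given 17, correct 16, so answer: No

No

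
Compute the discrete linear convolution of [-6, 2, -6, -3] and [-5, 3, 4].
y[0] = -6×-5 = 30; y[1] = -6×3 + 2×-5 = -28; y[2] = -6×4 + 2×3 + -6×-5 = 12; y[3] = 2×4 + -6×3 + -3×-5 = 5; y[4] = -6×4 + -3×3 = -33; y[5] = -3×4 = -12

[30, -28, 12, 5, -33, -12]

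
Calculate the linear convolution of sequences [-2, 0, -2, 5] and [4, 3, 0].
y[0] = -2×4 = -8; y[1] = -2×3 + 0×4 = -6; y[2] = -2×0 + 0×3 + -2×4 = -8; y[3] = 0×0 + -2×3 + 5×4 = 14; y[4] = -2×0 + 5×3 = 15; y[5] = 5×0 = 0

[-8, -6, -8, 14, 15, 0]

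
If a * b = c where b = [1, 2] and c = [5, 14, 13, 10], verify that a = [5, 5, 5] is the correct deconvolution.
Forward-compute [5, 5, 5] * [1, 2]: c[0] = 5×1 = 5; c[1] = 5×2 + 5×1 = 15; c[2] = 5×2 + 5×1 = 15; c[3] = 5×2 = 10 → [5, 15, 15, 10]. Does not match given c = [5, 14, 13, 10].

Not verified. [5, 5, 5] * [1, 2] = [5, 15, 15, 10], which differs from [5, 14, 13, 10] at index 1.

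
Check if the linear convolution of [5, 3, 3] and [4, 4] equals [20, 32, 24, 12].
Recompute linear convolution of [5, 3, 3] and [4, 4]: y[0] = 5×4 = 20; y[1] = 5×4 + 3×4 = 32; y[2] = 3×4 + 3×4 = 24; y[3] = 3×4 = 12 → [20, 32, 24, 12]. Given [20, 32, 24, 12] matches, so answer: Yes

Yes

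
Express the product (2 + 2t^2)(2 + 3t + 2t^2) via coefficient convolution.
Ascending coefficients: a = [2, 0, 2], b = [2, 3, 2]. c[0] = 2×2 = 4; c[1] = 2×3 + 0×2 = 6; c[2] = 2×2 + 0×3 + 2×2 = 8; c[3] = 0×2 + 2×3 = 6; c[4] = 2×2 = 4. Result coefficients: [4, 6, 8, 6, 4] → 4 + 6t + 8t^2 + 6t^3 + 4t^4

4 + 6t + 8t^2 + 6t^3 + 4t^4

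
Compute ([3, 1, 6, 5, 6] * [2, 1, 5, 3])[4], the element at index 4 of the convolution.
Use y[k] = Σ_i a[i]·b[k-i] at k=4. y[4] = 1×3 + 6×5 + 5×1 + 6×2 = 50

50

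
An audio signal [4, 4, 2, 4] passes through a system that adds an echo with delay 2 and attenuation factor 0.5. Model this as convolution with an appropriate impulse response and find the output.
Direct-path + delayed-attenuated-path model → impulse response h = [1, 0, 0.5] (1 at lag 0, 0.5 at lag 2). Output y[n] = x[n] + 0.5·x[n - 2] (with x[n] = 0 outside 0..3): y[0] = 4 + 0.5×0 = 4; y[1] = 4 + 0.5×0 = 4; y[2] = 2 + 0.5×4 = 4.0; y[3] = 4 + 0.5×4 = 6.0; y[4] = 0 + 0.5×2 = 1.0; y[5] = 0 + 0.5×4 = 2.0. So y = [4, 4, 4.0, 6.0, 1.0, 2.0]

[4, 4, 4.0, 6.0, 1.0, 2.0]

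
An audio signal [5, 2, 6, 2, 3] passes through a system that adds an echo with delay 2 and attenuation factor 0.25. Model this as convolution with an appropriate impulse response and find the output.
Direct-path + delayed-attenuated-path model → impulse response h = [1, 0, 0.25] (1 at lag 0, 0.25 at lag 2). Output y[n] = x[n] + 0.25·x[n - 2] (with x[n] = 0 outside 0..4): y[0] = 5 + 0.25×0 = 5; y[1] = 2 + 0.25×0 = 2; y[2] = 6 + 0.25×5 = 7.25; y[3] = 2 + 0.25×2 = 2.5; y[4] = 3 + 0.25×6 = 4.5; y[5] = 0 + 0.25×2 = 0.5; y[6] = 0 + 0.25×3 = 0.75. So y = [5, 2, 7.25, 2.5, 4.5, 0.5, 0.75]

[5, 2, 7.25, 2.5, 4.5, 0.5, 0.75]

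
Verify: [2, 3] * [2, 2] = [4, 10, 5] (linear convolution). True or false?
Recompute linear convolution of [2, 3] and [2, 2]: y[0] = 2×2 = 4; y[1] = 2×2 + 3×2 = 10; y[2] = 3×2 = 6 → [4, 10, 6]. Compare to given [4, 10, 5]: they differ at index 2: given 5, correct 6, so answer: No

No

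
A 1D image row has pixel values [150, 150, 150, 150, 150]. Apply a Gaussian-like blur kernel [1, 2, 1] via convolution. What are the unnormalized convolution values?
Convolve image row [150, 150, 150, 150, 150] with kernel [1, 2, 1]: y[0] = 150×1 = 150; y[1] = 150×2 + 150×1 = 450; y[2] = 150×1 + 150×2 + 150×1 = 600; y[3] = 150×1 + 150×2 + 150×1 = 600; y[4] = 150×1 + 150×2 + 150×1 = 600; y[5] = 150×1 + 150×2 = 450; y[6] = 150×1 = 150 → [150, 450, 600, 600, 600, 450, 150]. Normalization factor = sum(kernel) = 4.

[150, 450, 600, 600, 600, 450, 150]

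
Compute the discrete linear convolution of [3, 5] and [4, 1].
y[0] = 3×4 = 12; y[1] = 3×1 + 5×4 = 23; y[2] = 5×1 = 5

[12, 23, 5]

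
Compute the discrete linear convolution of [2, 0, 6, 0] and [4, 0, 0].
y[0] = 2×4 = 8; y[1] = 2×0 + 0×4 = 0; y[2] = 2×0 + 0×0 + 6×4 = 24; y[3] = 0×0 + 6×0 + 0×4 = 0; y[4] = 6×0 + 0×0 = 0; y[5] = 0×0 = 0

[8, 0, 24, 0, 0, 0]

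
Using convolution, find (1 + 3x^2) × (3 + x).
Ascending coefficients: a = [1, 0, 3], b = [3, 1]. c[0] = 1×3 = 3; c[1] = 1×1 + 0×3 = 1; c[2] = 0×1 + 3×3 = 9; c[3] = 3×1 = 3. Result coefficients: [3, 1, 9, 3] → 3 + x + 9x^2 + 3x^3

3 + x + 9x^2 + 3x^3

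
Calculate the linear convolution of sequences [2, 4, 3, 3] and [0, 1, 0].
y[0] = 2×0 = 0; y[1] = 2×1 + 4×0 = 2; y[2] = 2×0 + 4×1 + 3×0 = 4; y[3] = 4×0 + 3×1 + 3×0 = 3; y[4] = 3×0 + 3×1 = 3; y[5] = 3×0 = 0

[0, 2, 4, 3, 3, 0]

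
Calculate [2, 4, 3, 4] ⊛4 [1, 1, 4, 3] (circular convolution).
Use y[k] = Σ_j f[j]·g[(k-j) mod 4]. y[0] = 2×1 + 4×3 + 3×4 + 4×1 = 30; y[1] = 2×1 + 4×1 + 3×3 + 4×4 = 31; y[2] = 2×4 + 4×1 + 3×1 + 4×3 = 27; y[3] = 2×3 + 4×4 + 3×1 + 4×1 = 29. Result: [30, 31, 27, 29]

[30, 31, 27, 29]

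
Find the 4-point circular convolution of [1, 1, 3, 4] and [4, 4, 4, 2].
Use y[k] = Σ_j x[j]·h[(k-j) mod 4]. y[0] = 1×4 + 1×2 + 3×4 + 4×4 = 34; y[1] = 1×4 + 1×4 + 3×2 + 4×4 = 30; y[2] = 1×4 + 1×4 + 3×4 + 4×2 = 28; y[3] = 1×2 + 1×4 + 3×4 + 4×4 = 34. Result: [34, 30, 28, 34]

[34, 30, 28, 34]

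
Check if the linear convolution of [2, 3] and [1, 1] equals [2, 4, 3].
Recompute linear convolution of [2, 3] and [1, 1]: y[0] = 2×1 = 2; y[1] = 2×1 + 3×1 = 5; y[2] = 3×1 = 3 → [2, 5, 3]. Compare to given [2, 4, 3]: they differ at index 1: given 4, correct 5, so answer: No

No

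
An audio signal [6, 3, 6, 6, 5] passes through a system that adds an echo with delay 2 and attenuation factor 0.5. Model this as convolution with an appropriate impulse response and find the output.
Direct-path + delayed-attenuated-path model → impulse response h = [1, 0, 0.5] (1 at lag 0, 0.5 at lag 2). Output y[n] = x[n] + 0.5·x[n - 2] (with x[n] = 0 outside 0..4): y[0] = 6 + 0.5×0 = 6; y[1] = 3 + 0.5×0 = 3; y[2] = 6 + 0.5×6 = 9.0; y[3] = 6 + 0.5×3 = 7.5; y[4] = 5 + 0.5×6 = 8.0; y[5] = 0 + 0.5×6 = 3.0; y[6] = 0 + 0.5×5 = 2.5. So y = [6, 3, 9.0, 7.5, 8.0, 3.0, 2.5]

[6, 3, 9.0, 7.5, 8.0, 3.0, 2.5]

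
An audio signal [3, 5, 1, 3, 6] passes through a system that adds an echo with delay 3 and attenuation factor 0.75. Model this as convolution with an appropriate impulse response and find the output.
Direct-path + delayed-attenuated-path model → impulse response h = [1, 0, 0, 0.75] (1 at lag 0, 0.75 at lag 3). Output y[n] = x[n] + 0.75·x[n - 3] (with x[n] = 0 outside 0..4): y[0] = 3 + 0.75×0 = 3; y[1] = 5 + 0.75×0 = 5; y[2] = 1 + 0.75×0 = 1; y[3] = 3 + 0.75×3 = 5.25; y[4] = 6 + 0.75×5 = 9.75; y[5] = 0 + 0.75×1 = 0.75; y[6] = 0 + 0.75×3 = 2.25; y[7] = 0 + 0.75×6 = 4.5. So y = [3, 5, 1, 5.25, 9.75, 0.75, 2.25, 4.5]

[3, 5, 1, 5.25, 9.75, 0.75, 2.25, 4.5]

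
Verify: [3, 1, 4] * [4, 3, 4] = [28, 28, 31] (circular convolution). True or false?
Recompute circular convolution of [3, 1, 4] and [4, 3, 4]: y[0] = 3×4 + 1×4 + 4×3 = 28; y[1] = 3×3 + 1×4 + 4×4 = 29; y[2] = 3×4 + 1×3 + 4×4 = 31 → [28, 29, 31]. Compare to given [28, 28, 31]: they differ at index 1: given 28, correct 29, so answer: No

No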